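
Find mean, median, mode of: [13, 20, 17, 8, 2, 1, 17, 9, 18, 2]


Sorted: [1, 2, 2, 8, 9, 13, 17, 17, 18, 20]
Mean = 107/10
Median = 11
Freq: {13: 1, 20: 1, 17: 2, 8: 1, 2: 2, 1: 1, 9: 1, 18: 1}
Mode: [2, 17]

Mean=107/10, Median=11, Mode=[2, 17]


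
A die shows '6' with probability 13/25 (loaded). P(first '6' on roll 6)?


Geometric: P(X=6) = (1-p)^(k-1)×p = (12/25)^5×13/25 = 3234816/244140625

P(X=6) = 3234816/244140625 ≈ 1.32%


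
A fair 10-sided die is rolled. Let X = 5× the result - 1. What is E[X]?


E[die] = (1+10)/2 = 11/2
E[X] = 5×11/2 - 1 = 53/2

E[X] = 53/2


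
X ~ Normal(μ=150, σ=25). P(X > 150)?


z = (150-150)/25 = 0.0
P(X > 150) = 1 - P(Z ≤ 0.0) = 1 - 0.5000 = 0.5000

P(X > 150) ≈ 0.5000


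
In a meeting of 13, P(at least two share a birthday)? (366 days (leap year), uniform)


P(all different) = Π(366-i)/366 for i=0..12
= 0.806071
P(match) = 1 - 0.806071 = 0.193929

P ≈ 0.1939 ≈ 19.39%


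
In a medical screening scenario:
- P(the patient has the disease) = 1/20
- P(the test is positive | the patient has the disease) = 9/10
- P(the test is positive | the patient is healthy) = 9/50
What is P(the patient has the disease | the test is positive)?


Using Bayes' theorem:
P(A|B) = P(B|A)·P(A) / P(B)

P(the test is positive) = 9/10 × 1/20 + 9/50 × 19/20
= 9/200 + 171/1000 = 27/125

P(the patient has the disease|the test is positive) = (9/200) / (27/125) = 5/24

P(the patient has the disease|the test is positive) = 5/24 ≈ 20.83%


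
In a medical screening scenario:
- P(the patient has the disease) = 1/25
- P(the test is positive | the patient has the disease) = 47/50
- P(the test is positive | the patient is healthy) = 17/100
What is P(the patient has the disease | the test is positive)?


Using Bayes' theorem:
P(A|B) = P(B|A)·P(A) / P(B)

P(the test is positive) = 47/50 × 1/25 + 17/100 × 24/25
= 47/1250 + 102/625 = 251/1250

P(the patient has the disease|the test is positive) = (47/1250) / (251/1250) = 47/251

P(the patient has the disease|the test is positive) = 47/251 ≈ 18.73%


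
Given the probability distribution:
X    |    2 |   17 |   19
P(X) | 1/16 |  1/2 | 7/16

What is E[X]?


E[X] = Σ x·P(X=x)
= (2)×(1/16) + (17)×(1/2) + (19)×(7/16)
= 271/16

E[X] = 271/16


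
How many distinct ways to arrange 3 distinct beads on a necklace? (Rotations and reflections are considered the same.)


Free circular arrangements: rotations and reflections both identified.
(n-1)!/2 = 2!/2 = 2/2 = 1

1


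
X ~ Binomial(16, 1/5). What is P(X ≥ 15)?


P(X ≥ 15) = Σ P(X=i) for i=15..16
P(X=15) = 64/152587890625
P(X=16) = 1/152587890625
Sum = 13/30517578125

P(X ≥ 15) = 13/30517578125 ≈ 0.00%


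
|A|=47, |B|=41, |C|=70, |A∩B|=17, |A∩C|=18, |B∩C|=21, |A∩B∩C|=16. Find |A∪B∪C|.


|A∪B∪C| = 47+41+70-17-18-21+16 = 118

|A∪B∪C| = 118


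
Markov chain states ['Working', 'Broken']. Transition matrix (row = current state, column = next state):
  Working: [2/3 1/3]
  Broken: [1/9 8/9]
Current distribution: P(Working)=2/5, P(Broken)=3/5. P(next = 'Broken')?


P(next=Broken) = Σᵢ P(now=i)×P(i→Broken)
= 2/5×1/3 + 3/5×8/9
= 2/15 + 8/15 = 2/3

P = 2/3 ≈ 0.6667


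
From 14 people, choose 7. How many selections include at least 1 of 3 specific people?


Complement: C(14,7) - C(11,7) = 3432 - 330 = 3102

3102


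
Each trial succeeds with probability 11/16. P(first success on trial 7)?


Geometric: P(X=7) = (1-p)^(k-1)×p = (5/16)^6×11/16 = 171875/268435456

P(X=7) = 171875/268435456 ≈ 0.06%


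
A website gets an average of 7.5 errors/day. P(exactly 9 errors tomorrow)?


Poisson(λ=7.5): P(X=9) = e^(-λ)×λ^k/k!
= e^(-7.5) × 7.5^9 / 9!
≈ 0.0005530843701 × 75084686.2793 / 362880 ≈ 0.114440

P(X=9) ≈ 0.114440 ≈ 11.44%


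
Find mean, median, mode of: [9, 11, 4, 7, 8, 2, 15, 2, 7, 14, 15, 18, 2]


Sorted: [2, 2, 2, 4, 7, 7, 8, 9, 11, 14, 15, 15, 18]
Mean = 114/13
Median = 8
Freq: {9: 1, 11: 1, 4: 1, 7: 2, 8: 1, 2: 3, 15: 2, 14: 1, 18: 1}
Mode: [2]

Mean=114/13, Median=8, Mode=2


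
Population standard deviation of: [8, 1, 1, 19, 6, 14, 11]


Mean = 60/7
  (8-60/7)²=16/49
  (1-60/7)²=2809/49
  (1-60/7)²=2809/49
  (19-60/7)²=5329/49
  (6-60/7)²=324/49
  (14-60/7)²=1444/49
  (11-60/7)²=289/49
Σ(x-μ)² = 1860/7
σ² = (1860/7)/7 = 1860/49

σ = √(1860/49) ≈ 6.1611


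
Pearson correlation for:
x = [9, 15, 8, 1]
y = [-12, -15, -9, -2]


n=4, Σx=33, Σy=-38, Σxy=-407, Σx²=371, Σy²=454
r = (4×(-407) - 33×(-38))/√((4×371 - 33²)(4×454 - (-38)²))
= -374/√(395×372) = -374/√146940 ≈ -374/383.3275 ≈ -0.9757

r ≈ -0.9757


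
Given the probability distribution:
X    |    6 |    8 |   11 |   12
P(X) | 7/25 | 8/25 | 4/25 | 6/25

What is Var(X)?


E[X] = 222/25
E[X²] = 2112/25
Var(X) = E[X²] - (E[X])² = 2112/25 - 49284/625 = 3516/625

Var(X) = 3516/625 ≈ 5.6256


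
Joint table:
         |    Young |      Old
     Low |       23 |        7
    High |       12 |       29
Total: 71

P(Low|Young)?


P(Low|Young) = 23/(23+12) = 23/35

P = 23/35 ≈ 65.71%


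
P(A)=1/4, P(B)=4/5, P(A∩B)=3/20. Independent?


P(A)×P(B) = 1/5
P(A∩B) = 3/20
Not equal → NOT independent

No, not independent


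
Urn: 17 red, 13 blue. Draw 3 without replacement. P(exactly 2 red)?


Hypergeometric: C(17,2)×C(13,1)/C(30,3)
= 136×13/4060 = 442/1015

P(X=2) = 442/1015 ≈ 43.55%


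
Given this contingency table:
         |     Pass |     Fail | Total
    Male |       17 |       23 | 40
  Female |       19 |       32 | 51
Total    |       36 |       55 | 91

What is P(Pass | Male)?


P(Pass | Male) = 17/(17+23) = 17/40

P(Pass|Male) = 17/40 ≈ 42.50%


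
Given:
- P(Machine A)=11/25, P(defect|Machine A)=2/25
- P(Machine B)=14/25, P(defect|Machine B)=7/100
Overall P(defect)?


P(B) = Σ P(B|Aᵢ)×P(Aᵢ)
  2/25×11/25 = 22/625
  7/100×14/25 = 49/1250
Sum = 93/1250

P(defect) = 93/1250 ≈ 7.44%


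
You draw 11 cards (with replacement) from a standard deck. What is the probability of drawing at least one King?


P(not a King) = 48/52 = 12/13
P(none in 11 draws) = (12/13)^11 = 743008370688/1792160394037
P(≥1 King) = 1 - 743008370688/1792160394037 = 1049152023349/1792160394037

P = 1049152023349/1792160394037 ≈ 58.54%


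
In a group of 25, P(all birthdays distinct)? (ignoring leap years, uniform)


P(all different) = Π(365-i)/365 for i=0..24
= (365/365)×(364/365)×...×(341/365)
= 0.431300

P ≈ 0.4313 ≈ 43.13%


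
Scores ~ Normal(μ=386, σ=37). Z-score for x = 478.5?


z = (x - μ)/σ = (478.5 - 386)/37 = 2.5

z = 2.5


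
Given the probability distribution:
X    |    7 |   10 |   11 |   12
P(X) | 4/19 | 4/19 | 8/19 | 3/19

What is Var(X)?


E[X] = 192/19
E[X²] = 1996/19
Var(X) = E[X²] - (E[X])² = 1996/19 - 36864/361 = 1060/361

Var(X) = 1060/361 ≈ 2.9363


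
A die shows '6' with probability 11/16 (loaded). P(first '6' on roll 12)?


Geometric: P(X=12) = (1-p)^(k-1)×p = (5/16)^11×11/16 = 537109375/281474976710656

P(X=12) = 537109375/281474976710656 ≈ 0.00%


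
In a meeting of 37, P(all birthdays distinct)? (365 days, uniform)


P(all different) = Π(365-i)/365 for i=0..36
= (365/365)×(364/365)×...×(329/365)
= 0.151266

P ≈ 0.1513 ≈ 15.13%


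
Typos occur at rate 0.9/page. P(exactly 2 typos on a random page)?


Poisson(λ=0.9): P(X=2) = e^(-λ)×λ^k/k!
= e^(-0.9) × 0.9^2 / 2!
≈ 0.4065696597 × 0.81 / 2 ≈ 0.164661

P(X=2) ≈ 0.164661 ≈ 16.47%


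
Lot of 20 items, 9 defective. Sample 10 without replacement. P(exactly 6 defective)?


Hypergeometric: C(9,6)×C(11,4)/C(20,10)
= 84×330/184756 = 630/4199

P(X=6) = 630/4199 ≈ 15.00%


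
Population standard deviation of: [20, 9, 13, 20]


Mean = 62/4 = 31/2
  (20-31/2)²=81/4
  (9-31/2)²=169/4
  (13-31/2)²=25/4
  (20-31/2)²=81/4
Σ(x-μ)² = 89
σ² = 89/4

σ = √(89/4) ≈ 4.7170


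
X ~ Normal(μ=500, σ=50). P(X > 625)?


z = (625-500)/50 = 2.5
P(X > 625) = 1 - P(Z ≤ 2.5) = 1 - 0.9938 = 0.0062

P(X > 625) ≈ 0.0062


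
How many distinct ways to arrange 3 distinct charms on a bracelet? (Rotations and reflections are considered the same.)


Free circular arrangements: rotations and reflections both identified.
(n-1)!/2 = 2!/2 = 2/2 = 1

1


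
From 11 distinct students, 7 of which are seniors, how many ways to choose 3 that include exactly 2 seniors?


Choose 2 of the 7 seniors and 1 of the other 4 students:
C(7,2)×C(4,1) = 21×4 = 84

84


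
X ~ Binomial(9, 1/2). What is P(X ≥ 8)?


P(X ≥ 8) = Σ P(X=i) for i=8..9
P(X=8) = 9/512
P(X=9) = 1/512
Sum = 5/256

P(X ≥ 8) = 5/256 ≈ 1.95%


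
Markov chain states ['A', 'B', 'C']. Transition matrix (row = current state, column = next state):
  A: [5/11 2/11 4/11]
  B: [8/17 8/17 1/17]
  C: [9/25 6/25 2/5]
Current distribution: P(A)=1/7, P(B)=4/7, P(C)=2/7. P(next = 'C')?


P(next=C) = Σᵢ P(now=i)×P(i→C)
= 1/7×4/11 + 4/7×1/17 + 2/7×2/5
= 4/77 + 4/119 + 4/35 = 1308/6545

P = 1308/6545 ≈ 0.1998


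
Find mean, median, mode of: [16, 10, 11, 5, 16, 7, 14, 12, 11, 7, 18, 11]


Sorted: [5, 7, 7, 10, 11, 11, 11, 12, 14, 16, 16, 18]
Mean = 138/12 = 23/2
Median = 11
Freq: {16: 2, 10: 1, 11: 3, 5: 1, 7: 2, 14: 1, 12: 1, 18: 1}
Mode: [11]

Mean=23/2, Median=11, Mode=11


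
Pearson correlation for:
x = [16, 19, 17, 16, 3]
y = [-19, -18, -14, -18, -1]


n=5, Σx=71, Σy=-70, Σxy=-1175, Σx²=1171, Σy²=1206
r = (5×(-1175) - 71×(-70))/√((5×1171 - 71²)(5×1206 - (-70)²))
= -905/√(814×1130) = -905/√919820 ≈ -905/959.0725 ≈ -0.9436

r ≈ -0.9436


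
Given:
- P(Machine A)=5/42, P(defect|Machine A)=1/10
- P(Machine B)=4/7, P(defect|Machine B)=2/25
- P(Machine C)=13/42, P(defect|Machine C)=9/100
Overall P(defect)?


P(B) = Σ P(B|Aᵢ)×P(Aᵢ)
  1/10×5/42 = 1/84
  2/25×4/7 = 8/175
  9/100×13/42 = 39/1400
Sum = 359/4200

P(defect) = 359/4200 ≈ 8.55%


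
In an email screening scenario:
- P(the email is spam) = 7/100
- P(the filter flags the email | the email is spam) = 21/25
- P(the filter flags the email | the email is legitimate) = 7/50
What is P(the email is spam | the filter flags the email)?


Using Bayes' theorem:
P(A|B) = P(B|A)·P(A) / P(B)

P(the filter flags the email) = 21/25 × 7/100 + 7/50 × 93/100
= 147/2500 + 651/5000 = 189/1000

P(the email is spam|the filter flags the email) = (147/2500) / (189/1000) = 14/45

P(the email is spam|the filter flags the email) = 14/45 ≈ 31.11%


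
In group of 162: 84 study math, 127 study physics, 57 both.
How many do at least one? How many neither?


|A∪B| = 84+127-57 = 154
Neither = 162-154 = 8

At least one: 154; Neither: 8


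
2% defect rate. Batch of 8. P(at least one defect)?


P(all good) = (49/50)^8 = 33232930569601/39062500000000
P(≥1 defect) = 5829569430399/39062500000000

P = 5829569430399/39062500000000 ≈ 14.92%


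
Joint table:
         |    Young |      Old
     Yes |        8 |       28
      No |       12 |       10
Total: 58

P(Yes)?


P(Yes) = (8+28)/58 = 36/58 = 18/29

P(Yes) = 18/29 ≈ 62.07%


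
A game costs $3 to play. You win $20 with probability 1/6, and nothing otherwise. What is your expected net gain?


E[gain] = (20-3)×1/6 + (-3)×5/6
= 17/6 - 5/2 = 1/3

Expected net gain = $1/3 ≈ $0.33


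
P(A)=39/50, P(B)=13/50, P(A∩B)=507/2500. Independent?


P(A)×P(B) = 507/2500
P(A∩B) = 507/2500
Equal ✓ → Independent

Yes, independent


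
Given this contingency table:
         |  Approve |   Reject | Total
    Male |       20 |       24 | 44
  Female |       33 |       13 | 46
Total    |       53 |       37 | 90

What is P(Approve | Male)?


P(Approve | Male) = 20/(20+24) = 20/44 = 5/11

P(Approve|Male) = 5/11 ≈ 45.45%


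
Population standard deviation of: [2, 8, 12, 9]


Mean = 31/4
  (2-31/4)²=529/16
  (8-31/4)²=1/16
  (12-31/4)²=289/16
  (9-31/4)²=25/16
Σ(x-μ)² = 211/4
σ² = (211/4)/4 = 211/16

σ = √(211/16) ≈ 3.6315


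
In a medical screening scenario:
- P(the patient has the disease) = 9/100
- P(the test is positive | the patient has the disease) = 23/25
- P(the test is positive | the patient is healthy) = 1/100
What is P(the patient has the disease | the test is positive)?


Using Bayes' theorem:
P(A|B) = P(B|A)·P(A) / P(B)

P(the test is positive) = 23/25 × 9/100 + 1/100 × 91/100
= 207/2500 + 91/10000 = 919/10000

P(the patient has the disease|the test is positive) = (207/2500) / (919/10000) = 828/919

P(the patient has the disease|the test is positive) = 828/919 ≈ 90.10%


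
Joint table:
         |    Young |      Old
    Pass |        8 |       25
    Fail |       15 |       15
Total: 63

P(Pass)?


P(Pass) = (8+25)/63 = 33/63 = 11/21

P(Pass) = 11/21 ≈ 52.38%


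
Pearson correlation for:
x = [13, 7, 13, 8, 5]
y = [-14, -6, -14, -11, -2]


n=5, Σx=46, Σy=-47, Σxy=-504, Σx²=476, Σy²=553
r = (5×(-504) - 46×(-47))/√((5×476 - 46²)(5×553 - (-47)²))
= -358/√(264×556) = -358/√146784 ≈ -358/383.1240 ≈ -0.9344

r ≈ -0.9344


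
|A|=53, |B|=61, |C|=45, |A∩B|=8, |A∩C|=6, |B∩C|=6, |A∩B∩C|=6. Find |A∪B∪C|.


|A∪B∪C| = 53+61+45-8-6-6+6 = 145

|A∪B∪C| = 145


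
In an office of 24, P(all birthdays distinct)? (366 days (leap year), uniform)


P(all different) = Π(366-i)/366 for i=0..23
= (366/366)×(365/366)×...×(343/366)
= 0.462654

P ≈ 0.4627 ≈ 46.27%


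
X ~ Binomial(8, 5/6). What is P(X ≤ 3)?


P(X ≤ 3) = Σ P(X=i) for i=0..3
P(X=0) = 1/1679616
P(X=1) = 5/209952
P(X=2) = 175/419904
P(X=3) = 875/209952
Sum = 7741/1679616

P(X ≤ 3) = 7741/1679616 ≈ 0.46%


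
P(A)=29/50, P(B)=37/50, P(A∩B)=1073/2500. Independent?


P(A)×P(B) = 1073/2500
P(A∩B) = 1073/2500
Equal ✓ → Independent

Yes, independent


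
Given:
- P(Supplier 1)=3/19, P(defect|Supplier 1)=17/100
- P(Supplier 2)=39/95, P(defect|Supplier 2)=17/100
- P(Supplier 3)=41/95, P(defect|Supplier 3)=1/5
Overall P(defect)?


P(B) = Σ P(B|Aᵢ)×P(Aᵢ)
  17/100×3/19 = 51/1900
  17/100×39/95 = 663/9500
  1/5×41/95 = 41/475
Sum = 869/4750

P(defect) = 869/4750 ≈ 18.29%


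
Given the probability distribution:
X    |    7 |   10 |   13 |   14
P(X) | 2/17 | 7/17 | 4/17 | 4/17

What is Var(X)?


E[X] = 192/17
E[X²] = 2258/17
Var(X) = E[X²] - (E[X])² = 2258/17 - 36864/289 = 1522/289

Var(X) = 1522/289 ≈ 5.2664


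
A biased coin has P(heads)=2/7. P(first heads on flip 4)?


Geometric: P(X=4) = (1-p)^(k-1)×p = (5/7)^3×2/7 = 250/2401

P(X=4) = 250/2401 ≈ 10.41%


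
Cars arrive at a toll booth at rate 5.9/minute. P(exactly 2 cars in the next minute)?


Poisson(λ=5.9): P(X=2) = e^(-λ)×λ^k/k!
= e^(-5.9) × 5.9^2 / 2!
≈ 0.002739444819 × 34.81 / 2 ≈ 0.047680

P(X=2) ≈ 0.047680 ≈ 4.77%


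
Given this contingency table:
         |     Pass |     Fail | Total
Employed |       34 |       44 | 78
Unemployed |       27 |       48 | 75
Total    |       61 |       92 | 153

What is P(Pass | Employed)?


P(Pass | Employed) = 34/(34+44) = 34/78 = 17/39

P(Pass|Employed) = 17/39 ≈ 43.59%


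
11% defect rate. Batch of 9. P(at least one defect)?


P(all good) = (89/100)^9 = 350356403707485209/1000000000000000000
P(≥1 defect) = 649643596292514791/1000000000000000000

P = 649643596292514791/1000000000000000000 ≈ 64.96%


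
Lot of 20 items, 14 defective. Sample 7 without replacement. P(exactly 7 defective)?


Hypergeometric: C(14,7)×C(6,0)/C(20,7)
= 3432×1/77520 = 143/3230

P(X=7) = 143/3230 ≈ 4.43%


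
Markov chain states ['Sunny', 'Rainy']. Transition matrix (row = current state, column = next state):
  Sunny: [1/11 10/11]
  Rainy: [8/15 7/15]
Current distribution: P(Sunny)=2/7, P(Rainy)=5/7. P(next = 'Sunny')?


P(next=Sunny) = Σᵢ P(now=i)×P(i→Sunny)
= 2/7×1/11 + 5/7×8/15
= 2/77 + 8/21 = 94/231

P = 94/231 ≈ 0.4069


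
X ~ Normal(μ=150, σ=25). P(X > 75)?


z = (75-150)/25 = -3.0
P(X > 75) = 1 - P(Z ≤ -3.0) = 1 - 0.0013 = 0.9987

P(X > 75) ≈ 0.9987


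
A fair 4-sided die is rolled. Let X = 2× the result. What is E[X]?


E[die] = (1+4)/2 = 5/2
E[X] = 2 × 5/2 = 5

E[X] = 5


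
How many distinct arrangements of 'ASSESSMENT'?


Letters: 10, freq: {'A': 1, 'S': 4, 'E': 2, 'M': 1, 'N': 1, 'T': 1}
10!/(1!×4!×2!×1!×1!×1!) = 3628800/48 = 75600

75600


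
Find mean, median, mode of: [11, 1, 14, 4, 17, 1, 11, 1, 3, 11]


Sorted: [1, 1, 1, 3, 4, 11, 11, 11, 14, 17]
Mean = 74/10 = 37/5
Median = 15/2
Freq: {11: 3, 1: 3, 14: 1, 4: 1, 17: 1, 3: 1}
Mode: [1, 11]

Mean=37/5, Median=15/2, Mode=[1, 11]


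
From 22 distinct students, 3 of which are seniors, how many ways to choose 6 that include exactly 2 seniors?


Choose 2 of the 3 seniors and 4 of the other 19 students:
C(3,2)×C(19,4) = 3×3876 = 11628

11628


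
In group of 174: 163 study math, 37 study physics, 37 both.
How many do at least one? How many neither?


|A∪B| = 163+37-37 = 163
Neither = 174-163 = 11

At least one: 163; Neither: 11


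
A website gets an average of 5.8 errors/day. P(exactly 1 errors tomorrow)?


Poisson(λ=5.8): P(X=1) = e^(-λ)×λ^k/k!
= e^(-5.8) × 5.8^1 / 1!
≈ 0.003027554745 × 5.8 / 1 ≈ 0.017560

P(X=1) ≈ 0.017560 ≈ 1.76%


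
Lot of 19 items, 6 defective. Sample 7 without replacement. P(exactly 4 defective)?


Hypergeometric: C(6,4)×C(13,3)/C(19,7)
= 15×286/50388 = 55/646

P(X=4) = 55/646 ≈ 8.51%


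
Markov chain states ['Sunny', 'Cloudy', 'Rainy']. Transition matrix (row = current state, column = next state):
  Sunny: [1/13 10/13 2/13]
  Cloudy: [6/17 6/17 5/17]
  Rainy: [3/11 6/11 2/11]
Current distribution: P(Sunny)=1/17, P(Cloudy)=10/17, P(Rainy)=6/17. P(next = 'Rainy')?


P(next=Rainy) = Σᵢ P(now=i)×P(i→Rainy)
= 1/17×2/13 + 10/17×5/17 + 6/17×2/11
= 2/221 + 50/289 + 12/187 = 10176/41327

P = 10176/41327 ≈ 0.2462


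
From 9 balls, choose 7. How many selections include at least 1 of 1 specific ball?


Complement: C(9,7) - C(8,7) = 36 - 8 = 28

28


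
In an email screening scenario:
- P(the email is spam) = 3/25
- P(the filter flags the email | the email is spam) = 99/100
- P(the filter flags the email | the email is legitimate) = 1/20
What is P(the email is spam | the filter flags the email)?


Using Bayes' theorem:
P(A|B) = P(B|A)·P(A) / P(B)

P(the filter flags the email) = 99/100 × 3/25 + 1/20 × 22/25
= 297/2500 + 11/250 = 407/2500

P(the email is spam|the filter flags the email) = (297/2500) / (407/2500) = 27/37

P(the email is spam|the filter flags the email) = 27/37 ≈ 72.97%


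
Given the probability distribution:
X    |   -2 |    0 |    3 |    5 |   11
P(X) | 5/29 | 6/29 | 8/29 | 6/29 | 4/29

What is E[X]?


E[X] = Σ x·P(X=x)
= (-2)×(5/29) + (0)×(6/29) + (3)×(8/29) + (5)×(6/29) + (11)×(4/29)
= 88/29

E[X] = 88/29


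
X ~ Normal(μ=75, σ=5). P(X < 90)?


z = (90-75)/5 = 3.0
P(Z < 3.0) = 0.9987

P(X < 90) ≈ 0.9987


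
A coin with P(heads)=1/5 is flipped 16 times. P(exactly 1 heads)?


Binomial: P(X=1) = C(16,1)×p^1×(1-p)^15
= 16 × 1/5 × 1073741824/30517578125 = 17179869184/152587890625

P(X=1) = 17179869184/152587890625 ≈ 11.26%


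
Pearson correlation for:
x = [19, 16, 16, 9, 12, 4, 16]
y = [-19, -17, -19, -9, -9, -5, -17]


n=7, Σx=92, Σy=-95, Σxy=-1418, Σx²=1370, Σy²=1487
r = (7×(-1418) - 92×(-95))/√((7×1370 - 92²)(7×1487 - (-95)²))
= -1186/√(1126×1384) = -1186/√1558384 ≈ -1186/1248.3525 ≈ -0.9501

r ≈ -0.9501


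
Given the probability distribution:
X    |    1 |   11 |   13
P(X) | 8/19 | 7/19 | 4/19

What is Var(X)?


E[X] = 137/19
E[X²] = 1531/19
Var(X) = E[X²] - (E[X])² = 1531/19 - 18769/361 = 10320/361

Var(X) = 10320/361 ≈ 28.5873


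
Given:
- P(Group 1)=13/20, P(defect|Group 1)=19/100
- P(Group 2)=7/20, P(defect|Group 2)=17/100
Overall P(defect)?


P(B) = Σ P(B|Aᵢ)×P(Aᵢ)
  19/100×13/20 = 247/2000
  17/100×7/20 = 119/2000
Sum = 183/1000

P(defect) = 183/1000 ≈ 18.30%


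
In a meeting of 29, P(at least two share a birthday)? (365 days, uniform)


P(all different) = Π(365-i)/365 for i=0..28
= 0.319031
P(match) = 1 - 0.319031 = 0.680969

P ≈ 0.6810 ≈ 68.10%


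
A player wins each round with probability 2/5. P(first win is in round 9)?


Geometric: P(X=9) = (1-p)^(k-1)×p = (3/5)^8×2/5 = 13122/1953125

P(X=9) = 13122/1953125 ≈ 0.67%


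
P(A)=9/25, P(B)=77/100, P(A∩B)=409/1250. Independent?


P(A)×P(B) = 693/2500
P(A∩B) = 409/1250
Not equal → NOT independent

No, not independent


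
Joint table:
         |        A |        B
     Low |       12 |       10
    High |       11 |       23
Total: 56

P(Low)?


P(Low) = (12+10)/56 = 22/56 = 11/28

P(Low) = 11/28 ≈ 39.29%


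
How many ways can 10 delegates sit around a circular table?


Circular arrangements of 10 distinct objects: fix one position to break rotational symmetry.
(n-1)! = 9! = 362880

362880


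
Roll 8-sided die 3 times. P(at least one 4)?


P(no 4)^3 = (7/8)^3 = 343/512
P(≥1) = 1 - 343/512 = 169/512

P = 169/512 ≈ 33.01%


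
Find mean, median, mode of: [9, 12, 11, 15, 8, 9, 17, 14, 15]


Sorted: [8, 9, 9, 11, 12, 14, 15, 15, 17]
Mean = 110/9
Median = 12
Freq: {9: 2, 12: 1, 11: 1, 15: 2, 8: 1, 17: 1, 14: 1}
Mode: [9, 15]

Mean=110/9, Median=12, Mode=[9, 15]


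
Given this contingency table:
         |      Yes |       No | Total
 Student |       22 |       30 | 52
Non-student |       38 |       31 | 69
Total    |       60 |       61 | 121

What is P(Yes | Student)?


P(Yes | Student) = 22/(22+30) = 22/52 = 11/26

P(Yes|Student) = 11/26 ≈ 42.31%


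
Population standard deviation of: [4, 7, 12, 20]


Mean = 43/4
  (4-43/4)²=729/16
  (7-43/4)²=225/16
  (12-43/4)²=25/16
  (20-43/4)²=1369/16
Σ(x-μ)² = 587/4
σ² = (587/4)/4 = 587/16

σ = √(587/16) ≈ 6.0570


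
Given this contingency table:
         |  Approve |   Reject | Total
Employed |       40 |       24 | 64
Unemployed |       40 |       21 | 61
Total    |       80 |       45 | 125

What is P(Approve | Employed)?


P(Approve | Employed) = 40/(40+24) = 40/64 = 5/8

P(Approve|Employed) = 5/8 ≈ 62.50%


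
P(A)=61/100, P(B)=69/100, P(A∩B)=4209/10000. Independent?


P(A)×P(B) = 4209/10000
P(A∩B) = 4209/10000
Equal ✓ → Independent

Yes, independent


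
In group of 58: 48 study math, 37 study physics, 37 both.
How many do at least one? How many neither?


|A∪B| = 48+37-37 = 48
Neither = 58-48 = 10

At least one: 48; Neither: 10


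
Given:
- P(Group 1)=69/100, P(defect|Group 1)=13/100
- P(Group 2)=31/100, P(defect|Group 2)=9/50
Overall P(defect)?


P(B) = Σ P(B|Aᵢ)×P(Aᵢ)
  13/100×69/100 = 897/10000
  9/50×31/100 = 279/5000
Sum = 291/2000

P(defect) = 291/2000 ≈ 14.55%


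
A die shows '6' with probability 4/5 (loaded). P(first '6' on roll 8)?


Geometric: P(X=8) = (1-p)^(k-1)×p = (1/5)^7×4/5 = 4/390625

P(X=8) = 4/390625 ≈ 0.00%


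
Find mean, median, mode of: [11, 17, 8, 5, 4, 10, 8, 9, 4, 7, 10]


Sorted: [4, 4, 5, 7, 8, 8, 9, 10, 10, 11, 17]
Mean = 93/11
Median = 8
Freq: {11: 1, 17: 1, 8: 2, 5: 1, 4: 2, 10: 2, 9: 1, 7: 1}
Mode: [4, 8, 10]

Mean=93/11, Median=8, Mode=[4, 8, 10]


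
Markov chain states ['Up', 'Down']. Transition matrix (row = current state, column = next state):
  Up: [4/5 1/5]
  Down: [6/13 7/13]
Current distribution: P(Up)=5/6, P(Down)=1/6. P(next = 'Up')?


P(next=Up) = Σᵢ P(now=i)×P(i→Up)
= 5/6×4/5 + 1/6×6/13
= 2/3 + 1/13 = 29/39

P = 29/39 ≈ 0.7436


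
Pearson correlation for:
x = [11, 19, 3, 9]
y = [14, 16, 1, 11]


n=4, Σx=42, Σy=42, Σxy=560, Σx²=572, Σy²=574
r = (4×560 - 42×42)/√((4×572 - 42²)(4×574 - 42²))
= 476/√(524×532) = 476/√278768 ≈ 476/527.9848 ≈ 0.9015

r ≈ 0.9015


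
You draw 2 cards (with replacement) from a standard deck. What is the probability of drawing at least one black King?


P(not a black King) = 50/52 = 25/26
P(none in 2 draws) = (25/26)^2 = 625/676
P(≥1 black King) = 1 - 625/676 = 51/676

P = 51/676 ≈ 7.54%


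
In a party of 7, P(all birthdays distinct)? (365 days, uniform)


P(all different) = Π(365-i)/365 for i=0..6
= (365/365)×(364/365)×...×(359/365)
= 0.943764

P ≈ 0.9438 ≈ 94.38%


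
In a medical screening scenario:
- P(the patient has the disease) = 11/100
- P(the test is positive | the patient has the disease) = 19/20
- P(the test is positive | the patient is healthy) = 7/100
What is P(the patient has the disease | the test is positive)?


Using Bayes' theorem:
P(A|B) = P(B|A)·P(A) / P(B)

P(the test is positive) = 19/20 × 11/100 + 7/100 × 89/100
= 209/2000 + 623/10000 = 417/2500

P(the patient has the disease|the test is positive) = (209/2000) / (417/2500) = 1045/1668

P(the patient has the disease|the test is positive) = 1045/1668 ≈ 62.65%


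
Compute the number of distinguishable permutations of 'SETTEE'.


Letters: 6, freq: {'S': 1, 'E': 3, 'T': 2}
6!/(1!×3!×2!) = 720/12 = 60

60


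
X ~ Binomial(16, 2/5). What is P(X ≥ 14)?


P(X ≥ 14) = Σ P(X=i) for i=14..16
P(X=14) = 3538944/30517578125
P(X=15) = 1572864/152587890625
P(X=16) = 65536/152587890625
Sum = 3866624/30517578125

P(X ≥ 14) = 3866624/30517578125 ≈ 0.01%


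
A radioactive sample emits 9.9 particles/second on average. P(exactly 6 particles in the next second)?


Poisson(λ=9.9): P(X=6) = e^(-λ)×λ^k/k!
= e^(-9.9) × 9.9^6 / 6!
≈ 5.017468206e-05 × 941480.149401 / 720 ≈ 0.065609

P(X=6) ≈ 0.065609 ≈ 6.56%


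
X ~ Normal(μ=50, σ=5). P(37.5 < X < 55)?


z₁=(37.5-50)/5=-2.5, z₂=(55-50)/5=1.0
P = Φ(1.0) - Φ(-2.5) = 0.841345 - 0.006210 = 0.835135 ≈ 0.8351

P(37.5 < X < 55) ≈ 0.8351


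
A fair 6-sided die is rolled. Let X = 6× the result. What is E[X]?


E[die] = (1+6)/2 = 7/2
E[X] = 6 × 7/2 = 21

E[X] = 21


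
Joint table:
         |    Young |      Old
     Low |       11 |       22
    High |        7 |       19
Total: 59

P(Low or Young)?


P(Low∨Young) = P(Low) + P(Young) - P(Low∧Young)
= (33 + 18 - 11)/59 = 40/59

P = 40/59 ≈ 67.80%


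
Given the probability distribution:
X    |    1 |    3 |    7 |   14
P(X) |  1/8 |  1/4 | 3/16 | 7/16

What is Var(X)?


E[X] = 133/16
E[X²] = 1557/16
Var(X) = E[X²] - (E[X])² = 1557/16 - 17689/256 = 7223/256

Var(X) = 7223/256 ≈ 28.2148


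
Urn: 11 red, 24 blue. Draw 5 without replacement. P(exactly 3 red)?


Hypergeometric: C(11,3)×C(24,2)/C(35,5)
= 165×276/324632 = 1035/7378

P(X=3) = 1035/7378 ≈ 14.03%


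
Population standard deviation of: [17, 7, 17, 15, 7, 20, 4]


Mean = 87/7
  (17-87/7)²=1024/49
  (7-87/7)²=1444/49
  (17-87/7)²=1024/49
  (15-87/7)²=324/49
  (7-87/7)²=1444/49
  (20-87/7)²=2809/49
  (4-87/7)²=3481/49
Σ(x-μ)² = 1650/7
σ² = (1650/7)/7 = 1650/49

σ = √(1650/49) ≈ 5.8029


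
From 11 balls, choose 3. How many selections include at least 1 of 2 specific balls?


Complement: C(11,3) - C(9,3) = 165 - 84 = 81

81


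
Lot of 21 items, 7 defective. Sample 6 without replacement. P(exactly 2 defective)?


Hypergeometric: C(7,2)×C(14,4)/C(21,6)
= 21×1001/54264 = 1001/2584

P(X=2) = 1001/2584 ≈ 38.74%


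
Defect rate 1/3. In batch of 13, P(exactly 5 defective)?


Binomial: P(X=5) = C(13,5)×p^5×(1-p)^8
= 1287 × 1/243 × 256/6561 = 36608/177147

P(X=5) = 36608/177147 ≈ 20.67%


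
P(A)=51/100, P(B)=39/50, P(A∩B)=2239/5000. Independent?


P(A)×P(B) = 1989/5000
P(A∩B) = 2239/5000
Not equal → NOT independent

No, not independent


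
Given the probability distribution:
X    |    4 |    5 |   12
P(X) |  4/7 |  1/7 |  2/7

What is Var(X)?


E[X] = 45/7
E[X²] = 377/7
Var(X) = E[X²] - (E[X])² = 377/7 - 2025/49 = 614/49

Var(X) = 614/49 ≈ 12.5306


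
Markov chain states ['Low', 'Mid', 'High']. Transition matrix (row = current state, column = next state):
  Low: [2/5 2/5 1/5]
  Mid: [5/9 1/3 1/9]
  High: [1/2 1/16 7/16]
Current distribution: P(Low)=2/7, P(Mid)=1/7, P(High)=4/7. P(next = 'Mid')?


P(next=Mid) = Σᵢ P(now=i)×P(i→Mid)
= 2/7×2/5 + 1/7×1/3 + 4/7×1/16
= 4/35 + 1/21 + 1/28 = 83/420

P = 83/420 ≈ 0.1976


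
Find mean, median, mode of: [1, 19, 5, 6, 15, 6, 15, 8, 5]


Sorted: [1, 5, 5, 6, 6, 8, 15, 15, 19]
Mean = 80/9
Median = 6
Freq: {1: 1, 19: 1, 5: 2, 6: 2, 15: 2, 8: 1}
Mode: [5, 6, 15]

Mean=80/9, Median=6, Mode=[5, 6, 15]


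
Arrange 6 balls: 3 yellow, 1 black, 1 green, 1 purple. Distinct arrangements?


6!/(3!×1!×1!×1!) = 120

120


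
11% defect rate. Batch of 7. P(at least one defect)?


P(all good) = (89/100)^7 = 44231334895529/100000000000000
P(≥1 defect) = 55768665104471/100000000000000

P = 55768665104471/100000000000000 ≈ 55.77%


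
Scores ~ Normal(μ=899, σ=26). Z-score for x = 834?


z = (x - μ)/σ = (834 - 899)/26 = -2.5

z = -2.5


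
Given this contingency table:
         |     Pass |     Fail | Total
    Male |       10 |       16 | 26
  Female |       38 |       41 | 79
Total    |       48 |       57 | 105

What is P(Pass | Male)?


P(Pass | Male) = 10/(10+16) = 10/26 = 5/13

P(Pass|Male) = 5/13 ≈ 38.46%


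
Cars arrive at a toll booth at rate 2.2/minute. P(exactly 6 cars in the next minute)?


Poisson(λ=2.2): P(X=6) = e^(-λ)×λ^k/k!
= e^(-2.2) × 2.2^6 / 6!
≈ 0.1108031584 × 113.379904 / 720 ≈ 0.017448

P(X=6) ≈ 0.017448 ≈ 1.74%


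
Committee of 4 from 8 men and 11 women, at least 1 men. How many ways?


Count by #men:
  1M,3W: C(8,1)×C(11,3)=1320
  2M,2W: C(8,2)×C(11,2)=1540
  3M,1W: C(8,3)×C(11,1)=616
  4M,0W: C(8,4)×C(11,0)=70
Total = 3546

3546


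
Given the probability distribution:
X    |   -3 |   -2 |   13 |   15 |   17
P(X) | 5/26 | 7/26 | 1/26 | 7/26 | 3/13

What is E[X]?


E[X] = Σ x·P(X=x)
= (-3)×(5/26) + (-2)×(7/26) + (13)×(1/26) + (15)×(7/26) + (17)×(3/13)
= 191/26

E[X] = 191/26


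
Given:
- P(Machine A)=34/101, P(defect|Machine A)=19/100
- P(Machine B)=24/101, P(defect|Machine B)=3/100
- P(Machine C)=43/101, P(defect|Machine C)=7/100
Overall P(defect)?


P(B) = Σ P(B|Aᵢ)×P(Aᵢ)
  19/100×34/101 = 323/5050
  3/100×24/101 = 18/2525
  7/100×43/101 = 301/10100
Sum = 1019/10100

P(defect) = 1019/10100 ≈ 10.09%


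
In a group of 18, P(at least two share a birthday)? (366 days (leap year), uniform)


P(all different) = Π(366-i)/366 for i=0..17
= 0.653862
P(match) = 1 - 0.653862 = 0.346138

P ≈ 0.3461 ≈ 34.61%


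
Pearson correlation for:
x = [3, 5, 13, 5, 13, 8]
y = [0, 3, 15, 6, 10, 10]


n=6, Σx=47, Σy=44, Σxy=450, Σx²=461, Σy²=470
r = (6×450 - 47×44)/√((6×461 - 47²)(6×470 - 44²))
= 632/√(557×884) = 632/√492388 ≈ 632/701.7036 ≈ 0.9007

r ≈ 0.9007


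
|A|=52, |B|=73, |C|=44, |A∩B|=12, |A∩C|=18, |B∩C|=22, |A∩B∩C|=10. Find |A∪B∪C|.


|A∪B∪C| = 52+73+44-12-18-22+10 = 127

|A∪B∪C| = 127


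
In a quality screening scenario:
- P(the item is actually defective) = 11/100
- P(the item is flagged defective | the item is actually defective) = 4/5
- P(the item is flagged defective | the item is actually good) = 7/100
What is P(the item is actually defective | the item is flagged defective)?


Using Bayes' theorem:
P(A|B) = P(B|A)·P(A) / P(B)

P(the item is flagged defective) = 4/5 × 11/100 + 7/100 × 89/100
= 11/125 + 623/10000 = 1503/10000

P(the item is actually defective|the item is flagged defective) = (11/125) / (1503/10000) = 880/1503

P(the item is actually defective|the item is flagged defective) = 880/1503 ≈ 58.55%


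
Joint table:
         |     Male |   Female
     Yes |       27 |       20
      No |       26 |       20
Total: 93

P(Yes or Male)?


P(Yes∨Male) = P(Yes) + P(Male) - P(Yes∧Male)
= (47 + 53 - 27)/93 = 73/93

P = 73/93 ≈ 78.49%


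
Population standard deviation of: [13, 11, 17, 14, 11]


Mean = 66/5
  (13-66/5)²=1/25
  (11-66/5)²=121/25
  (17-66/5)²=361/25
  (14-66/5)²=16/25
  (11-66/5)²=121/25
Σ(x-μ)² = 124/5
σ² = (124/5)/5 = 124/25

σ = √(124/25) ≈ 2.2271


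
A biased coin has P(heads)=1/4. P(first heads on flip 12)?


Geometric: P(X=12) = (1-p)^(k-1)×p = (3/4)^11×1/4 = 177147/16777216

P(X=12) = 177147/16777216 ≈ 1.06%


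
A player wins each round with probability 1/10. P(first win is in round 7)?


Geometric: P(X=7) = (1-p)^(k-1)×p = (9/10)^6×1/10 = 531441/10000000

P(X=7) = 531441/10000000 ≈ 5.31%


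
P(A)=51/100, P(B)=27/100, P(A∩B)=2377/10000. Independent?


P(A)×P(B) = 1377/10000
P(A∩B) = 2377/10000
Not equal → NOT independent

No, not independent


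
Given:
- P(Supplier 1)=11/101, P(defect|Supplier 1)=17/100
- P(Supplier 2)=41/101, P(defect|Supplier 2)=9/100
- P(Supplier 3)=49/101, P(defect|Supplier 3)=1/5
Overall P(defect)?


P(B) = Σ P(B|Aᵢ)×P(Aᵢ)
  17/100×11/101 = 187/10100
  9/100×41/101 = 369/10100
  1/5×49/101 = 49/505
Sum = 384/2525

P(defect) = 384/2525 ≈ 15.21%


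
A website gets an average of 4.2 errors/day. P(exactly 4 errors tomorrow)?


Poisson(λ=4.2): P(X=4) = e^(-λ)×λ^k/k!
= e^(-4.2) × 4.2^4 / 4!
≈ 0.01499557682 × 311.1696 / 24 ≈ 0.194424

P(X=4) ≈ 0.194424 ≈ 19.44%


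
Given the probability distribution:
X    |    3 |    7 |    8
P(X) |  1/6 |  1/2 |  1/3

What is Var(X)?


E[X] = 20/3
E[X²] = 142/3
Var(X) = E[X²] - (E[X])² = 142/3 - 400/9 = 26/9

Var(X) = 26/9 ≈ 2.8889


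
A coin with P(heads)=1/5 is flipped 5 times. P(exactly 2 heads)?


Binomial: P(X=2) = C(5,2)×p^2×(1-p)^3
= 10 × 1/25 × 64/125 = 128/625

P(X=2) = 128/625 ≈ 20.48%


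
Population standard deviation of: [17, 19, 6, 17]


Mean = 59/4
  (17-59/4)²=81/16
  (19-59/4)²=289/16
  (6-59/4)²=1225/16
  (17-59/4)²=81/16
Σ(x-μ)² = 419/4
σ² = (419/4)/4 = 419/16

σ = √(419/16) ≈ 5.1174


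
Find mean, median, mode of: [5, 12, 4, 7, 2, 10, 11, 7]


Sorted: [2, 4, 5, 7, 7, 10, 11, 12]
Mean = 58/8 = 29/4
Median = 7
Freq: {5: 1, 12: 1, 4: 1, 7: 2, 2: 1, 10: 1, 11: 1}
Mode: [7]

Mean=29/4, Median=7, Mode=7


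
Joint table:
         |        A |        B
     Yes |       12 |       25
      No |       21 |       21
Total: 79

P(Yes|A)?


P(Yes|A) = 12/(12+21) = 12/33 = 4/11

P = 4/11 ≈ 36.36%


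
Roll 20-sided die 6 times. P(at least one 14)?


P(no 14)^6 = (19/20)^6 = 47045881/64000000
P(≥1) = 1 - 47045881/64000000 = 16954119/64000000

P = 16954119/64000000 ≈ 26.49%


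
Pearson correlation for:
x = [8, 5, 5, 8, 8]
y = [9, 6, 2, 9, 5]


n=5, Σx=34, Σy=31, Σxy=224, Σx²=242, Σy²=227
r = (5×224 - 34×31)/√((5×242 - 34²)(5×227 - 31²))
= 66/√(54×174) = 66/√9396 ≈ 66/96.9330 ≈ 0.6809

r ≈ 0.6809


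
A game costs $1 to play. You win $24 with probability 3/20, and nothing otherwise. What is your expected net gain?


E[gain] = (24-1)×3/20 + (-1)×17/20
= 69/20 - 17/20 = 13/5

Expected net gain = $13/5 ≈ $2.60


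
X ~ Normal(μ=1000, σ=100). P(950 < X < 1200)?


z₁=(950-1000)/100=-0.5, z₂=(1200-1000)/100=2.0
P = Φ(2.0) - Φ(-0.5) = 0.977250 - 0.308538 = 0.668712 ≈ 0.6687

P(950 < X < 1200) ≈ 0.6687


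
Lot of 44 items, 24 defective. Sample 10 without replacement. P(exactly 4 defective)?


Hypergeometric: C(24,4)×C(20,6)/C(44,10)
= 10626×38760/2481256778 = 140760/848003

P(X=4) = 140760/848003 ≈ 16.60%


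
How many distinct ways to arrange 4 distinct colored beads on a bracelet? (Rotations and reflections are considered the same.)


Free circular arrangements: rotations and reflections both identified.
(n-1)!/2 = 3!/2 = 6/2 = 3

3


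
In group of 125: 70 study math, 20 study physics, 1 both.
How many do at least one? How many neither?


|A∪B| = 70+20-1 = 89
Neither = 125-89 = 36

At least one: 89; Neither: 36


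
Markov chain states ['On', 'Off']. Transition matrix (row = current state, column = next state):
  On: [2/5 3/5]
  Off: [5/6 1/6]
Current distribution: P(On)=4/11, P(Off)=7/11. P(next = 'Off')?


P(next=Off) = Σᵢ P(now=i)×P(i→Off)
= 4/11×3/5 + 7/11×1/6
= 12/55 + 7/66 = 107/330

P = 107/330 ≈ 0.3242


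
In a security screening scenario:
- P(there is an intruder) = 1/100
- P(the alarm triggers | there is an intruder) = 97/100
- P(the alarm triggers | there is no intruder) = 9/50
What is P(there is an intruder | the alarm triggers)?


Using Bayes' theorem:
P(A|B) = P(B|A)·P(A) / P(B)

P(the alarm triggers) = 97/100 × 1/100 + 9/50 × 99/100
= 97/10000 + 891/5000 = 1879/10000

P(there is an intruder|the alarm triggers) = (97/10000) / (1879/10000) = 97/1879

P(there is an intruder|the alarm triggers) = 97/1879 ≈ 5.16%


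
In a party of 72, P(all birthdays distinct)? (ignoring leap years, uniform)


P(all different) = Π(365-i)/365 for i=0..71
= (365/365)×(364/365)×...×(294/365)
= 0.000547

P ≈ 0.0005 ≈ 0.05%


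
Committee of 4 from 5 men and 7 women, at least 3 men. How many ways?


Count by #men:
  3M,1W: C(5,3)×C(7,1)=70
  4M,0W: C(5,4)×C(7,0)=5
Total = 75

75


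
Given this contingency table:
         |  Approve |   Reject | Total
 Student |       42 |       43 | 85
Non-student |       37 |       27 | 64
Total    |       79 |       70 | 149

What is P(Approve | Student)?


P(Approve | Student) = 42/(42+43) = 42/85

P(Approve|Student) = 42/85 ≈ 49.41%


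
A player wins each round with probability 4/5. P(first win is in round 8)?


Geometric: P(X=8) = (1-p)^(k-1)×p = (1/5)^7×4/5 = 4/390625

P(X=8) = 4/390625 ≈ 0.00%


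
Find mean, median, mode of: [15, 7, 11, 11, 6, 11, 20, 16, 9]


Sorted: [6, 7, 9, 11, 11, 11, 15, 16, 20]
Mean = 106/9
Median = 11
Freq: {15: 1, 7: 1, 11: 3, 6: 1, 20: 1, 16: 1, 9: 1}
Mode: [11]

Mean=106/9, Median=11, Mode=11


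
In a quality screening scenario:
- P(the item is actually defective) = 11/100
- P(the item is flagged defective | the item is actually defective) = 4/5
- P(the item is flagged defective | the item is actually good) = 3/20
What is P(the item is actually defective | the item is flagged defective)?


Using Bayes' theorem:
P(A|B) = P(B|A)·P(A) / P(B)

P(the item is flagged defective) = 4/5 × 11/100 + 3/20 × 89/100
= 11/125 + 267/2000 = 443/2000

P(the item is actually defective|the item is flagged defective) = (11/125) / (443/2000) = 176/443

P(the item is actually defective|the item is flagged defective) = 176/443 ≈ 39.73%


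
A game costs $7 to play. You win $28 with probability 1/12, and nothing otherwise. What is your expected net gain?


E[gain] = (28-7)×1/12 + (-7)×11/12
= 7/4 - 77/12 = -14/3

Expected net gain = $-14/3 ≈ $-4.67


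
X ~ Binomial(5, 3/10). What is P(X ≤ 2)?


P(X ≤ 2) = Σ P(X=i) for i=0..2
P(X=0) = 16807/100000
P(X=1) = 7203/20000
P(X=2) = 3087/10000
Sum = 20923/25000

P(X ≤ 2) = 20923/25000 ≈ 83.69%


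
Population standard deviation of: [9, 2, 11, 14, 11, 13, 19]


Mean = 79/7
  (9-79/7)²=256/49
  (2-79/7)²=4225/49
  (11-79/7)²=4/49
  (14-79/7)²=361/49
  (11-79/7)²=4/49
  (13-79/7)²=144/49
  (19-79/7)²=2916/49
Σ(x-μ)² = 1130/7
σ² = (1130/7)/7 = 1130/49

σ = √(1130/49) ≈ 4.8022


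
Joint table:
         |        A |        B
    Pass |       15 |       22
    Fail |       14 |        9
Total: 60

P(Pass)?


P(Pass) = (15+22)/60 = 37/60

P(Pass) = 37/60 ≈ 61.67%


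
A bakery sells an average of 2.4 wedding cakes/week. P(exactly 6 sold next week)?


Poisson(λ=2.4): P(X=6) = e^(-λ)×λ^k/k!
= e^(-2.4) × 2.4^6 / 6!
≈ 0.09071795329 × 191.102976 / 720 ≈ 0.024078

P(X=6) ≈ 0.024078 ≈ 2.41%


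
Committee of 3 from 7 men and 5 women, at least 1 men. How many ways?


Count by #men:
  1M,2W: C(7,1)×C(5,2)=70
  2M,1W: C(7,2)×C(5,1)=105
  3M,0W: C(7,3)×C(5,0)=35
Total = 210

210
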